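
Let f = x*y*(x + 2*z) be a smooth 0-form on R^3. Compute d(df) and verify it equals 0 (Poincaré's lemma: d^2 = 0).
d(df) = 0

Step 1: df = sum_i (∂f/∂x_i) dx_i = (2*y*(x + z)) dx + (x*(x + 2*z)) dy + (2*x*y) dz.
Step 2: Apply d again. Using the 1-form formula, the coefficient of dx ∧ dy in d(df) is ∂^2 f/∂x ∂y - ∂^2 f/∂y ∂x = (2*x + 2*z) - (2*x + 2*z) = 0 (equality of mixed partials for smooth f).
Similarly for dx ∧ dz and dy ∧ dz — all coefficients vanish. So d(df) = 0.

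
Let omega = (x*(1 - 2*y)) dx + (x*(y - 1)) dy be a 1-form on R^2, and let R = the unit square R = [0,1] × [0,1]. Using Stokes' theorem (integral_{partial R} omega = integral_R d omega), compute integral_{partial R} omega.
integral_(partial R) omega = 1/2

Stokes: integral_partial_R omega = integral_R d omega with d omega = (∂Q/∂x - ∂P/∂y) dx ∧ dy.
  ∂Q/∂x = y - 1
  ∂P/∂y = -2*x
  integrand = ∂Q/∂x - ∂P/∂y = 2*x + y - 1.
Integrating over R: integral_0^1 integral_0^1 (2*x + y - 1) dx dy = 1/2.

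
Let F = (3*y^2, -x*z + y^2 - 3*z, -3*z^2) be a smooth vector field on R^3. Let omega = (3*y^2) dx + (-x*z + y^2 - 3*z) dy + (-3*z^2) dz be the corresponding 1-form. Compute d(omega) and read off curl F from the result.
d(omega) = (x + 3) dy ∧ dz + (0) dz ∧ dx + (-6*y - z) dx ∧ dy; curl F = (x + 3, 0, -6*y - z)

d omega = sum_{i<j} (∂f_j/∂x_i - ∂f_i/∂x_j) dx_i ∧ dx_j. Under the identification (dy ∧ dz, dz ∧ dx, dx ∧ dy) ↔ (e_x, e_y, e_z), the coefficients are exactly the components of curl F. Compute:
  ∂R/∂y - ∂Q/∂z = (0) - (-x - 3) = x + 3
  ∂P/∂z - ∂R/∂x = (0) - (0) = 0
  ∂Q/∂x - ∂P/∂y = (-z) - (6*y) = -6*y - z.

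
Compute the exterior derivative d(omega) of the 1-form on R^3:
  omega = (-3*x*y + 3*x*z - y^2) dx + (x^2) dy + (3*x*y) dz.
d(omega) = (5*x + 2*y) dx ∧ dy + (-3*x + 3*y) dx ∧ dz + (3*x) dy ∧ dz

For a 1-form omega = sum_i f_i dx_i, the exterior derivative is
  d(omega) = sum_{i < j} (∂f_j/∂x_i - ∂f_i/∂x_j) dx_i ∧ dx_j.
  coefficient of dx ∧ dy: ∂f_2/∂x - ∂f_1/∂y = ∂(x^2)/∂x - ∂(-3*x*y + 3*x*z - y^2)/∂y = 5*x + 2*y
  coefficient of dx ∧ dz: ∂f_3/∂x - ∂f_1/∂z = ∂(3*x*y)/∂x - ∂(-3*x*y + 3*x*z - y^2)/∂z = -3*x + 3*y
  coefficient of dy ∧ dz: ∂f_3/∂y - ∂f_2/∂z = ∂(3*x*y)/∂y - ∂(x^2)/∂z = 3*x
Assembling: d(omega) = (5*x + 2*y) dx ∧ dy + (-3*x + 3*y) dx ∧ dz + (3*x) dy ∧ dz.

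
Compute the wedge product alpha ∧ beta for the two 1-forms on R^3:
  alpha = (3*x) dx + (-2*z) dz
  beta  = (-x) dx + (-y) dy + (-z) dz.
alpha ∧ beta = (-3*x*y) dx ∧ dy + (-5*x*z) dx ∧ dz + (-2*y*z) dy ∧ dz

Distribute the wedge, using dx_i ∧ dx_j = -dx_j ∧ dx_i and dx_i ∧ dx_i = 0. For each pair (i, j) with i < j, the coefficient of dx_i ∧ dx_j in alpha ∧ beta is (alpha_i * beta_j - alpha_j * beta_i). Collecting: alpha ∧ beta = (-3*x*y) dx ∧ dy + (-5*x*z) dx ∧ dz + (-2*y*z) dy ∧ dz.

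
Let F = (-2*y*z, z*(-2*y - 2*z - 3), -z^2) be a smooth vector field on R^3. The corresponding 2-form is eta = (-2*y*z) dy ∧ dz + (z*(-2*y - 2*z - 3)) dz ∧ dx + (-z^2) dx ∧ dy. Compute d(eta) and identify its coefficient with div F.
d(eta) = (-4*z) dx ∧ dy ∧ dz; div F = -4*z

For a 2-form in R^3 of the form above, applying d gives a 3-form with coefficient ∂P/∂x + ∂Q/∂y + ∂R/∂z:
  ∂P/∂x = 0
  ∂Q/∂y = -2*z
  ∂R/∂z = -2*z
Sum = -4*z, which is exactly div F.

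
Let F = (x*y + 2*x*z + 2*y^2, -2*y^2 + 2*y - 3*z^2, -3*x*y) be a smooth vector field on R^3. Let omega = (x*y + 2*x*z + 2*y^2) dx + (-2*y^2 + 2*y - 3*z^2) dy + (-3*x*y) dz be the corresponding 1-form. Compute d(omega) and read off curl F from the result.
d(omega) = (-3*x + 6*z) dy ∧ dz + (2*x + 3*y) dz ∧ dx + (-x - 4*y) dx ∧ dy; curl F = (-3*x + 6*z, 2*x + 3*y, -x - 4*y)

d omega = sum_{i<j} (∂f_j/∂x_i - ∂f_i/∂x_j) dx_i ∧ dx_j. Under the identification (dy ∧ dz, dz ∧ dx, dx ∧ dy) ↔ (e_x, e_y, e_z), the coefficients are exactly the components of curl F. Compute:
  ∂R/∂y - ∂Q/∂z = (-3*x) - (-6*z) = -3*x + 6*z
  ∂P/∂z - ∂R/∂x = (2*x) - (-3*y) = 2*x + 3*y
  ∂Q/∂x - ∂P/∂y = (0) - (x + 4*y) = -x - 4*y.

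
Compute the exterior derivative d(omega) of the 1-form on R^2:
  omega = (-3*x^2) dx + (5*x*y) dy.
d(omega) = (5*y) dx ∧ dy

For a 1-form omega = sum_i f_i dx_i, the exterior derivative is
  d(omega) = sum_{i < j} (∂f_j/∂x_i - ∂f_i/∂x_j) dx_i ∧ dx_j.
  coefficient of dx ∧ dy: ∂f_2/∂x - ∂f_1/∂y = ∂(5*x*y)/∂x - ∂(-3*x^2)/∂y = 5*y
Assembling: d(omega) = (5*y) dx ∧ dy.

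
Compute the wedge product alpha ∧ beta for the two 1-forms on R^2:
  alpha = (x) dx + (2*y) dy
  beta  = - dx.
alpha ∧ beta = (2*y) dx ∧ dy

Distribute the wedge, using dx_i ∧ dx_j = -dx_j ∧ dx_i and dx_i ∧ dx_i = 0. For each pair (i, j) with i < j, the coefficient of dx_i ∧ dx_j in alpha ∧ beta is (alpha_i * beta_j - alpha_j * beta_i). Collecting: alpha ∧ beta = (2*y) dx ∧ dy.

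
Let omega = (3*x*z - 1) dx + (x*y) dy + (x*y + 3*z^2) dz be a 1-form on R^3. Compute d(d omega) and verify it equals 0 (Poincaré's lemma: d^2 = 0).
d(d omega) = 0

Step 1: d omega = sum_{i<j} (∂f_j/∂x_i - ∂f_i/∂x_j) dx_i ∧ dx_j:
  coeff of dx ∧ dy: y
  coeff of dx ∧ dz: -3*x + y
  coeff of dy ∧ dz: x
Step 2: Apply d again to each 2-form coefficient. The only possible 3-form in R^3 is dx ∧ dy ∧ dz, with coefficient
  ∂(coeff of dy∧dz)/∂x - ∂(coeff of dx∧dz)/∂y + ∂(coeff of dx∧dy)/∂z
  = ∂/∂x (x) - ∂/∂y (-3*x + y) + ∂/∂z (y).
Each of these terms simplifies to sums of mixed partials that cancel in pairs. The result is 0 (by equality of mixed partials for smooth functions — Schwarz / Clairaut).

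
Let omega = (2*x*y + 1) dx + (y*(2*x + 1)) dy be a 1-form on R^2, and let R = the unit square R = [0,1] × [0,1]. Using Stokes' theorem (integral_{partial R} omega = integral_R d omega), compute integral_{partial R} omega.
integral_(partial R) omega = 0

Stokes: integral_partial_R omega = integral_R d omega with d omega = (∂Q/∂x - ∂P/∂y) dx ∧ dy.
  ∂Q/∂x = 2*y
  ∂P/∂y = 2*x
  integrand = ∂Q/∂x - ∂P/∂y = -2*x + 2*y.
Integrating over R: integral_0^1 integral_0^1 (-2*x + 2*y) dx dy = 0.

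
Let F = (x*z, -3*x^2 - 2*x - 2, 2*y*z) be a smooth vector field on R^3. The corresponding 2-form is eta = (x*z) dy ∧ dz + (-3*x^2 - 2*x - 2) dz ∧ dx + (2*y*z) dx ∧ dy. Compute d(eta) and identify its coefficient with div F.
d(eta) = (2*y + z) dx ∧ dy ∧ dz; div F = 2*y + z

For a 2-form in R^3 of the form above, applying d gives a 3-form with coefficient ∂P/∂x + ∂Q/∂y + ∂R/∂z:
  ∂P/∂x = z
  ∂Q/∂y = 0
  ∂R/∂z = 2*y
Sum = 2*y + z, which is exactly div F.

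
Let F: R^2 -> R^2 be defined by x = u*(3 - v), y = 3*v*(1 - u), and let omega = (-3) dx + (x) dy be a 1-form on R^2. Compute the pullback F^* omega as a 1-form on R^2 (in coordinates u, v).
F^* omega = (3*u*v^2 - 9*u*v + 3*v - 9) du + (3*u*(u*v - 3*u - v + 4)) dv

Using F^*(f dg) = (f ∘ F) d(g ∘ F), substitute each coordinate x_i by F_i(u, v) in f_i, and replace dx_i by d F_i = (∂F_i/∂u) du + (∂F_i/∂v) dv.
  For the x component: f_1(F) = -3; d F_1 = (3 - v) du + (-u) dv
  For the y component: f_2(F) = u*(3 - v); d F_2 = (-3*v) du + (3 - 3*u) dv
Combining and collecting du, dv coefficients:
  coeff of du: 3*u*v^2 - 9*u*v + 3*v - 9
  coeff of dv: 3*u*(u*v - 3*u - v + 4)
F^* omega = (3*u*v^2 - 9*u*v + 3*v - 9) du + (3*u*(u*v - 3*u - v + 4)) dv.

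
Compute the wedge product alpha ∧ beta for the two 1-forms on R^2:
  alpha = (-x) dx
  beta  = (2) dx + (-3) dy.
alpha ∧ beta = (3*x) dx ∧ dy

Distribute the wedge, using dx_i ∧ dx_j = -dx_j ∧ dx_i and dx_i ∧ dx_i = 0. For each pair (i, j) with i < j, the coefficient of dx_i ∧ dx_j in alpha ∧ beta is (alpha_i * beta_j - alpha_j * beta_i). Collecting: alpha ∧ beta = (3*x) dx ∧ dy.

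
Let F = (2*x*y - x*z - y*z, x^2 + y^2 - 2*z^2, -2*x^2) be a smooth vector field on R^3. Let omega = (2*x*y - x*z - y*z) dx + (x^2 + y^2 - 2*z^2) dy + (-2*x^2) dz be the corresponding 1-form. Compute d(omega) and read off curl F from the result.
d(omega) = (4*z) dy ∧ dz + (3*x - y) dz ∧ dx + (z) dx ∧ dy; curl F = (4*z, 3*x - y, z)

d omega = sum_{i<j} (∂f_j/∂x_i - ∂f_i/∂x_j) dx_i ∧ dx_j. Under the identification (dy ∧ dz, dz ∧ dx, dx ∧ dy) ↔ (e_x, e_y, e_z), the coefficients are exactly the components of curl F. Compute:
  ∂R/∂y - ∂Q/∂z = (0) - (-4*z) = 4*z
  ∂P/∂z - ∂R/∂x = (-x - y) - (-4*x) = 3*x - y
  ∂Q/∂x - ∂P/∂y = (2*x) - (2*x - z) = z.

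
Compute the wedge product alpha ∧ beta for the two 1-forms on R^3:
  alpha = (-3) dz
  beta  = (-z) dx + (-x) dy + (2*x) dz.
alpha ∧ beta = (-3*z) dx ∧ dz + (-3*x) dy ∧ dz

Distribute the wedge, using dx_i ∧ dx_j = -dx_j ∧ dx_i and dx_i ∧ dx_i = 0. For each pair (i, j) with i < j, the coefficient of dx_i ∧ dx_j in alpha ∧ beta is (alpha_i * beta_j - alpha_j * beta_i). Collecting: alpha ∧ beta = (-3*z) dx ∧ dz + (-3*x) dy ∧ dz.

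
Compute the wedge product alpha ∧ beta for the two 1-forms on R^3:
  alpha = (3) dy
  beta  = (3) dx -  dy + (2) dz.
alpha ∧ beta = (-9) dx ∧ dy + (6) dy ∧ dz

Distribute the wedge, using dx_i ∧ dx_j = -dx_j ∧ dx_i and dx_i ∧ dx_i = 0. For each pair (i, j) with i < j, the coefficient of dx_i ∧ dx_j in alpha ∧ beta is (alpha_i * beta_j - alpha_j * beta_i). Collecting: alpha ∧ beta = (-9) dx ∧ dy + (6) dy ∧ dz.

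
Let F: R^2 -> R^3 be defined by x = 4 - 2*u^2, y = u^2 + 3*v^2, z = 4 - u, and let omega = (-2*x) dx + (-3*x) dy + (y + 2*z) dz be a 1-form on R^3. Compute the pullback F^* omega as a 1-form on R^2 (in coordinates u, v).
F^* omega = (-4*u^3 - u^2 + 10*u - 3*v^2 - 8) du + (36*v*(u^2 - 2)) dv

Using F^*(f dg) = (f ∘ F) d(g ∘ F), substitute each coordinate x_i by F_i(u, v) in f_i, and replace dx_i by d F_i = (∂F_i/∂u) du + (∂F_i/∂v) dv.
  For the x component: f_1(F) = 4*u^2 - 8; d F_1 = (-4*u) du + (0) dv
  For the y component: f_2(F) = 6*u^2 - 12; d F_2 = (2*u) du + (6*v) dv
  For the z component: f_3(F) = u^2 - 2*u + 3*v^2 + 8; d F_3 = (-1) du + (0) dv
Combining and collecting du, dv coefficients:
  coeff of du: -4*u^3 - u^2 + 10*u - 3*v^2 - 8
  coeff of dv: 36*v*(u^2 - 2)
F^* omega = (-4*u^3 - u^2 + 10*u - 3*v^2 - 8) du + (36*v*(u^2 - 2)) dv.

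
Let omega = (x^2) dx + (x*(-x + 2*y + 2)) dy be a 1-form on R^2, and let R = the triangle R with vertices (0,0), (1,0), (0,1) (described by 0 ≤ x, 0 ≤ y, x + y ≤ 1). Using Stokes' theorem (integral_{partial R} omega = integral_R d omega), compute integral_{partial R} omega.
integral_(partial R) omega = 1

Stokes: integral_partial_R omega = integral_R d omega with d omega = (∂Q/∂x - ∂P/∂y) dx ∧ dy.
  ∂Q/∂x = -2*x + 2*y + 2
  ∂P/∂y = 0
  integrand = ∂Q/∂x - ∂P/∂y = -2*x + 2*y + 2.
Integrating over R: integral_0^1 integral_0^{1-x} (-2*x + 2*y + 2) dy dx = 1.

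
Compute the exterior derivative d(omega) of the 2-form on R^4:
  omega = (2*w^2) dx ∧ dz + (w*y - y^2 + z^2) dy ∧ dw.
d(omega) = (4*w) dx ∧ dz ∧ dw + (-2*z) dy ∧ dz ∧ dw

For a 2-form omega = sum_{i<j} g_{ij} dx_i ∧ dx_j, the exterior derivative is
  d(omega) = sum_{i<j} d(g_{ij}) ∧ dx_i ∧ dx_j = sum_{i<j, k} (∂g_{ij}/∂x_k) dx_k ∧ dx_i ∧ dx_j.
Expand each term, using dx_k ∧ dx_i ∧ dx_j = sgn(permutation) dx_{(a)} ∧ dx_{(b)} ∧ dx_{(c)} with (a < b < c) sorted:
  d(2*w^2) includes (∂/∂w)(2*w^2) dw = (4*w) dw, which multiplied by dx ∧ dz gives (4*w) dx ∧ dz ∧ dw
  d(w*y - y^2 + z^2) includes (∂/∂z)(w*y - y^2 + z^2) dz = (2*z) dz, which multiplied by dy ∧ dw gives (-2*z) dy ∧ dz ∧ dw
Collecting like 3-forms: d(omega) = (4*w) dx ∧ dz ∧ dw + (-2*z) dy ∧ dz ∧ dw.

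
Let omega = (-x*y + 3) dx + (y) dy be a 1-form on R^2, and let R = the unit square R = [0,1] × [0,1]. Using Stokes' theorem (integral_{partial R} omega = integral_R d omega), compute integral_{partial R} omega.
integral_(partial R) omega = 1/2

Stokes: integral_partial_R omega = integral_R d omega with d omega = (∂Q/∂x - ∂P/∂y) dx ∧ dy.
  ∂Q/∂x = 0
  ∂P/∂y = -x
  integrand = ∂Q/∂x - ∂P/∂y = x.
Integrating over R: integral_0^1 integral_0^1 (x) dx dy = 1/2.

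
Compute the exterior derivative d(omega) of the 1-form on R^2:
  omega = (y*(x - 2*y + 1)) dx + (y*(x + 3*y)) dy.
d(omega) = (-x + 5*y - 1) dx ∧ dy

For a 1-form omega = sum_i f_i dx_i, the exterior derivative is
  d(omega) = sum_{i < j} (∂f_j/∂x_i - ∂f_i/∂x_j) dx_i ∧ dx_j.
  coefficient of dx ∧ dy: ∂f_2/∂x - ∂f_1/∂y = ∂(y*(x + 3*y))/∂x - ∂(y*(x - 2*y + 1))/∂y = -x + 5*y - 1
Assembling: d(omega) = (-x + 5*y - 1) dx ∧ dy.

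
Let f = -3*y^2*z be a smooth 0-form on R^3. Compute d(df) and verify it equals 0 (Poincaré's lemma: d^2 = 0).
d(df) = 0

Step 1: df = sum_i (∂f/∂x_i) dx_i = (0) dx + (-6*y*z) dy + (-3*y^2) dz.
Step 2: Apply d again. Using the 1-form formula, the coefficient of dx ∧ dy in d(df) is ∂^2 f/∂x ∂y - ∂^2 f/∂y ∂x = (0) - (0) = 0 (equality of mixed partials for smooth f).
Similarly for dx ∧ dz and dy ∧ dz — all coefficients vanish. So d(df) = 0.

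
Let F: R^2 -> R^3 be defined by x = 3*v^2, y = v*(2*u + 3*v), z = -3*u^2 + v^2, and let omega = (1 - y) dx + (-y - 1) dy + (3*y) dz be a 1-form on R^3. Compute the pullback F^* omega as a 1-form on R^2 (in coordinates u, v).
F^* omega = (2*v*(-18*u^2 - 29*u*v - 3*v^2 - 1)) du + (-4*u^2*v - 18*u*v^2 - 2*u - 18*v^3) dv

Using F^*(f dg) = (f ∘ F) d(g ∘ F), substitute each coordinate x_i by F_i(u, v) in f_i, and replace dx_i by d F_i = (∂F_i/∂u) du + (∂F_i/∂v) dv.
  For the x component: f_1(F) = -2*u*v - 3*v^2 + 1; d F_1 = (0) du + (6*v) dv
  For the y component: f_2(F) = -2*u*v - 3*v^2 - 1; d F_2 = (2*v) du + (2*u + 6*v) dv
  For the z component: f_3(F) = 3*v*(2*u + 3*v); d F_3 = (-6*u) du + (2*v) dv
Combining and collecting du, dv coefficients:
  coeff of du: 2*v*(-18*u^2 - 29*u*v - 3*v^2 - 1)
  coeff of dv: -4*u^2*v - 18*u*v^2 - 2*u - 18*v^3
F^* omega = (2*v*(-18*u^2 - 29*u*v - 3*v^2 - 1)) du + (-4*u^2*v - 18*u*v^2 - 2*u - 18*v^3) dv.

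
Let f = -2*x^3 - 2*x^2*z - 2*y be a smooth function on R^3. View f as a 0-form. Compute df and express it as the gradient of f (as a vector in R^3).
df = (2*x*(-3*x - 2*z)) dx + (-2) dy + (-2*x^2) dz; grad f = (2*x*(-3*x - 2*z), -2, -2*x^2)

For a 0-form f, d f = (∂f/∂x) dx + (∂f/∂y) dy + (∂f/∂z) dz. The components of the vector representation are exactly the entries of grad f in Cartesian coordinates:
  ∂f/∂x = 2*x*(-3*x - 2*z)
  ∂f/∂y = -2
  ∂f/∂z = -2*x^2.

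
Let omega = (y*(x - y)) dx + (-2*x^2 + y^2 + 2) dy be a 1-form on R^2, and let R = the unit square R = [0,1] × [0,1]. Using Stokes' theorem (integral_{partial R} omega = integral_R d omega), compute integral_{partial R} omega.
integral_(partial R) omega = -3/2

Stokes: integral_partial_R omega = integral_R d omega with d omega = (∂Q/∂x - ∂P/∂y) dx ∧ dy.
  ∂Q/∂x = -4*x
  ∂P/∂y = x - 2*y
  integrand = ∂Q/∂x - ∂P/∂y = -5*x + 2*y.
Integrating over R: integral_0^1 integral_0^1 (-5*x + 2*y) dx dy = -3/2.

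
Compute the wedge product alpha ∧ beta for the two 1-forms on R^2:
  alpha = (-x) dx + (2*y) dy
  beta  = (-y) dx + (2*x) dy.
alpha ∧ beta = (-2*x^2 + 2*y^2) dx ∧ dy

Distribute the wedge, using dx_i ∧ dx_j = -dx_j ∧ dx_i and dx_i ∧ dx_i = 0. For each pair (i, j) with i < j, the coefficient of dx_i ∧ dx_j in alpha ∧ beta is (alpha_i * beta_j - alpha_j * beta_i). Collecting: alpha ∧ beta = (-2*x^2 + 2*y^2) dx ∧ dy.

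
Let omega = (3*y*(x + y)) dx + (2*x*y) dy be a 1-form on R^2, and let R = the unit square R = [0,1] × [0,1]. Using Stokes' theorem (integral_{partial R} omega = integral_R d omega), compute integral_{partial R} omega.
integral_(partial R) omega = -7/2

Stokes: integral_partial_R omega = integral_R d omega with d omega = (∂Q/∂x - ∂P/∂y) dx ∧ dy.
  ∂Q/∂x = 2*y
  ∂P/∂y = 3*x + 6*y
  integrand = ∂Q/∂x - ∂P/∂y = -3*x - 4*y.
Integrating over R: integral_0^1 integral_0^1 (-3*x - 4*y) dx dy = -7/2.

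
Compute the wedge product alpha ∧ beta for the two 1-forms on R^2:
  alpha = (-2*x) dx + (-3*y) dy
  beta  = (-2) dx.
alpha ∧ beta = (-6*y) dx ∧ dy

Distribute the wedge, using dx_i ∧ dx_j = -dx_j ∧ dx_i and dx_i ∧ dx_i = 0. For each pair (i, j) with i < j, the coefficient of dx_i ∧ dx_j in alpha ∧ beta is (alpha_i * beta_j - alpha_j * beta_i). Collecting: alpha ∧ beta = (-6*y) dx ∧ dy.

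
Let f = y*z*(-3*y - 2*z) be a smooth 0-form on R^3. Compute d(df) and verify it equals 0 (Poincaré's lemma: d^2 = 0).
d(df) = 0

Step 1: df = sum_i (∂f/∂x_i) dx_i = (0) dx + (2*z*(-3*y - z)) dy + (y*(-3*y - 4*z)) dz.
Step 2: Apply d again. Using the 1-form formula, the coefficient of dx ∧ dy in d(df) is ∂^2 f/∂x ∂y - ∂^2 f/∂y ∂x = (0) - (0) = 0 (equality of mixed partials for smooth f).
Similarly for dx ∧ dz and dy ∧ dz — all coefficients vanish. So d(df) = 0.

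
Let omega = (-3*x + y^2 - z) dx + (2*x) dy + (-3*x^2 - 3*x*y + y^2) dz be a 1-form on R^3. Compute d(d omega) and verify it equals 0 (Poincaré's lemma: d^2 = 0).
d(d omega) = 0

Step 1: d omega = sum_{i<j} (∂f_j/∂x_i - ∂f_i/∂x_j) dx_i ∧ dx_j:
  coeff of dx ∧ dy: 2 - 2*y
  coeff of dx ∧ dz: -6*x - 3*y + 1
  coeff of dy ∧ dz: -3*x + 2*y
Step 2: Apply d again to each 2-form coefficient. The only possible 3-form in R^3 is dx ∧ dy ∧ dz, with coefficient
  ∂(coeff of dy∧dz)/∂x - ∂(coeff of dx∧dz)/∂y + ∂(coeff of dx∧dy)/∂z
  = ∂/∂x (-3*x + 2*y) - ∂/∂y (-6*x - 3*y + 1) + ∂/∂z (2 - 2*y).
Each of these terms simplifies to sums of mixed partials that cancel in pairs. The result is 0 (by equality of mixed partials for smooth functions — Schwarz / Clairaut).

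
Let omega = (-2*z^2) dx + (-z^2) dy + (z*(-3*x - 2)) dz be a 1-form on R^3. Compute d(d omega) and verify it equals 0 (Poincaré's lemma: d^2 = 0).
d(d omega) = 0

Step 1: d omega = sum_{i<j} (∂f_j/∂x_i - ∂f_i/∂x_j) dx_i ∧ dx_j:
  coeff of dx ∧ dy: 0
  coeff of dx ∧ dz: z
  coeff of dy ∧ dz: 2*z
Step 2: Apply d again to each 2-form coefficient. The only possible 3-form in R^3 is dx ∧ dy ∧ dz, with coefficient
  ∂(coeff of dy∧dz)/∂x - ∂(coeff of dx∧dz)/∂y + ∂(coeff of dx∧dy)/∂z
  = ∂/∂x (2*z) - ∂/∂y (z) + ∂/∂z (0).
Each of these terms simplifies to sums of mixed partials that cancel in pairs. The result is 0 (by equality of mixed partials for smooth functions — Schwarz / Clairaut).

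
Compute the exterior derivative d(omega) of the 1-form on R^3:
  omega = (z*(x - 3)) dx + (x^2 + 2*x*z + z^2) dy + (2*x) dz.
d(omega) = (2*x + 2*z) dx ∧ dy + (5 - x) dx ∧ dz + (-2*x - 2*z) dy ∧ dz

For a 1-form omega = sum_i f_i dx_i, the exterior derivative is
  d(omega) = sum_{i < j} (∂f_j/∂x_i - ∂f_i/∂x_j) dx_i ∧ dx_j.
  coefficient of dx ∧ dy: ∂f_2/∂x - ∂f_1/∂y = ∂(x^2 + 2*x*z + z^2)/∂x - ∂(z*(x - 3))/∂y = 2*x + 2*z
  coefficient of dx ∧ dz: ∂f_3/∂x - ∂f_1/∂z = ∂(2*x)/∂x - ∂(z*(x - 3))/∂z = 5 - x
  coefficient of dy ∧ dz: ∂f_3/∂y - ∂f_2/∂z = ∂(2*x)/∂y - ∂(x^2 + 2*x*z + z^2)/∂z = -2*x - 2*z
Assembling: d(omega) = (2*x + 2*z) dx ∧ dy + (5 - x) dx ∧ dz + (-2*x - 2*z) dy ∧ dz.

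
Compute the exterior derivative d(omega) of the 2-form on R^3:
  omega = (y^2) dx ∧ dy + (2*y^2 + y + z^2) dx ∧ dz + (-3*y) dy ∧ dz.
d(omega) = (-4*y - 1) dx ∧ dy ∧ dz

For a 2-form omega = sum_{i<j} g_{ij} dx_i ∧ dx_j, the exterior derivative is
  d(omega) = sum_{i<j} d(g_{ij}) ∧ dx_i ∧ dx_j = sum_{i<j, k} (∂g_{ij}/∂x_k) dx_k ∧ dx_i ∧ dx_j.
Expand each term, using dx_k ∧ dx_i ∧ dx_j = sgn(permutation) dx_{(a)} ∧ dx_{(b)} ∧ dx_{(c)} with (a < b < c) sorted:
  d(2*y^2 + y + z^2) includes (∂/∂y)(2*y^2 + y + z^2) dy = (4*y + 1) dy, which multiplied by dx ∧ dz gives (-4*y - 1) dx ∧ dy ∧ dz
Collecting like 3-forms: d(omega) = (-4*y - 1) dx ∧ dy ∧ dz.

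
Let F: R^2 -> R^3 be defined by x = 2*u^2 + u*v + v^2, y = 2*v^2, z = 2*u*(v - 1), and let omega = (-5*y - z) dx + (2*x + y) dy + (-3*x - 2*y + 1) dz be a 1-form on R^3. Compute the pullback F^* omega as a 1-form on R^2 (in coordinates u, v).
F^* omega = (-20*u^2*v + 20*u^2 - 48*u*v^2 + 8*u*v - 24*v^3 + 14*v^2 + 2*v - 2) du + (-12*u^3 + 8*u^2*v + 2*u^2 - 20*u*v^2 + 4*u*v + 2*u - 4*v^3) dv

Using F^*(f dg) = (f ∘ F) d(g ∘ F), substitute each coordinate x_i by F_i(u, v) in f_i, and replace dx_i by d F_i = (∂F_i/∂u) du + (∂F_i/∂v) dv.
  For the x component: f_1(F) = -2*u*v + 2*u - 10*v^2; d F_1 = (4*u + v) du + (u + 2*v) dv
  For the y component: f_2(F) = 4*u^2 + 2*u*v + 4*v^2; d F_2 = (0) du + (4*v) dv
  For the z component: f_3(F) = -6*u^2 - 3*u*v - 7*v^2 + 1; d F_3 = (2*v - 2) du + (2*u) dv
Combining and collecting du, dv coefficients:
  coeff of du: -20*u^2*v + 20*u^2 - 48*u*v^2 + 8*u*v - 24*v^3 + 14*v^2 + 2*v - 2
  coeff of dv: -12*u^3 + 8*u^2*v + 2*u^2 - 20*u*v^2 + 4*u*v + 2*u - 4*v^3
F^* omega = (-20*u^2*v + 20*u^2 - 48*u*v^2 + 8*u*v - 24*v^3 + 14*v^2 + 2*v - 2) du + (-12*u^3 + 8*u^2*v + 2*u^2 - 20*u*v^2 + 4*u*v + 2*u - 4*v^3) dv.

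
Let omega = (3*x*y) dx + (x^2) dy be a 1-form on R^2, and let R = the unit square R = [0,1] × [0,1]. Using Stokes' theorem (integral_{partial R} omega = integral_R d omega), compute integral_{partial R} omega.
integral_(partial R) omega = -1/2

Stokes: integral_partial_R omega = integral_R d omega with d omega = (∂Q/∂x - ∂P/∂y) dx ∧ dy.
  ∂Q/∂x = 2*x
  ∂P/∂y = 3*x
  integrand = ∂Q/∂x - ∂P/∂y = -x.
Integrating over R: integral_0^1 integral_0^1 (-x) dx dy = -1/2.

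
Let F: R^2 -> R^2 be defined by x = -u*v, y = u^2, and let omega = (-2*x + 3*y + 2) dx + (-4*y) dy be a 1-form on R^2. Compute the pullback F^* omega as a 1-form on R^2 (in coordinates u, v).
F^* omega = (-8*u^3 - 3*u^2*v - 2*u*v^2 - 2*v) du + (u*(-3*u^2 - 2*u*v - 2)) dv

Using F^*(f dg) = (f ∘ F) d(g ∘ F), substitute each coordinate x_i by F_i(u, v) in f_i, and replace dx_i by d F_i = (∂F_i/∂u) du + (∂F_i/∂v) dv.
  For the x component: f_1(F) = 3*u^2 + 2*u*v + 2; d F_1 = (-v) du + (-u) dv
  For the y component: f_2(F) = -4*u^2; d F_2 = (2*u) du + (0) dv
Combining and collecting du, dv coefficients:
  coeff of du: -8*u^3 - 3*u^2*v - 2*u*v^2 - 2*v
  coeff of dv: u*(-3*u^2 - 2*u*v - 2)
F^* omega = (-8*u^3 - 3*u^2*v - 2*u*v^2 - 2*v) du + (u*(-3*u^2 - 2*u*v - 2)) dv.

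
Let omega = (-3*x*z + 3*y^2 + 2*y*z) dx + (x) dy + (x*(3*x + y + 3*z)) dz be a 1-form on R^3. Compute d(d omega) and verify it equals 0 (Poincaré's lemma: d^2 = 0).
d(d omega) = 0

Step 1: d omega = sum_{i<j} (∂f_j/∂x_i - ∂f_i/∂x_j) dx_i ∧ dx_j:
  coeff of dx ∧ dy: -6*y - 2*z + 1
  coeff of dx ∧ dz: 9*x - y + 3*z
  coeff of dy ∧ dz: x
Step 2: Apply d again to each 2-form coefficient. The only possible 3-form in R^3 is dx ∧ dy ∧ dz, with coefficient
  ∂(coeff of dy∧dz)/∂x - ∂(coeff of dx∧dz)/∂y + ∂(coeff of dx∧dy)/∂z
  = ∂/∂x (x) - ∂/∂y (9*x - y + 3*z) + ∂/∂z (-6*y - 2*z + 1).
Each of these terms simplifies to sums of mixed partials that cancel in pairs. The result is 0 (by equality of mixed partials for smooth functions — Schwarz / Clairaut).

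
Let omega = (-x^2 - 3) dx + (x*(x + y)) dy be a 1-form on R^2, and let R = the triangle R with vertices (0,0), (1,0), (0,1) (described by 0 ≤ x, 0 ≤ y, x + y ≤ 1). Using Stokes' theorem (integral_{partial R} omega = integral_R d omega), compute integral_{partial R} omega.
integral_(partial R) omega = 1/2

Stokes: integral_partial_R omega = integral_R d omega with d omega = (∂Q/∂x - ∂P/∂y) dx ∧ dy.
  ∂Q/∂x = 2*x + y
  ∂P/∂y = 0
  integrand = ∂Q/∂x - ∂P/∂y = 2*x + y.
Integrating over R: integral_0^1 integral_0^{1-x} (2*x + y) dy dx = 1/2.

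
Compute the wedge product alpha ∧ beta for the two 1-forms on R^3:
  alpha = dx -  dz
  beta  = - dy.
alpha ∧ beta = (-1) dx ∧ dy + (-1) dy ∧ dz

Distribute the wedge, using dx_i ∧ dx_j = -dx_j ∧ dx_i and dx_i ∧ dx_i = 0. For each pair (i, j) with i < j, the coefficient of dx_i ∧ dx_j in alpha ∧ beta is (alpha_i * beta_j - alpha_j * beta_i). Collecting: alpha ∧ beta = (-1) dx ∧ dy + (-1) dy ∧ dz.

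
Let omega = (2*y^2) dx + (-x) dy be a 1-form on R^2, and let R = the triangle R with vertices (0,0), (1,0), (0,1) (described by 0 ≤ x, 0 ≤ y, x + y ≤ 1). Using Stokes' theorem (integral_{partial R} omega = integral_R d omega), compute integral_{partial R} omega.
integral_(partial R) omega = -7/6

Stokes: integral_partial_R omega = integral_R d omega with d omega = (∂Q/∂x - ∂P/∂y) dx ∧ dy.
  ∂Q/∂x = -1
  ∂P/∂y = 4*y
  integrand = ∂Q/∂x - ∂P/∂y = -4*y - 1.
Integrating over R: integral_0^1 integral_0^{1-x} (-4*y - 1) dy dx = -7/6.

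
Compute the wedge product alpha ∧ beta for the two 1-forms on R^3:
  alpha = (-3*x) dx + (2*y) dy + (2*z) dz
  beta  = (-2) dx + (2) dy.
alpha ∧ beta = (-6*x + 4*y) dx ∧ dy + (4*z) dx ∧ dz + (-4*z) dy ∧ dz

Distribute the wedge, using dx_i ∧ dx_j = -dx_j ∧ dx_i and dx_i ∧ dx_i = 0. For each pair (i, j) with i < j, the coefficient of dx_i ∧ dx_j in alpha ∧ beta is (alpha_i * beta_j - alpha_j * beta_i). Collecting: alpha ∧ beta = (-6*x + 4*y) dx ∧ dy + (4*z) dx ∧ dz + (-4*z) dy ∧ dz.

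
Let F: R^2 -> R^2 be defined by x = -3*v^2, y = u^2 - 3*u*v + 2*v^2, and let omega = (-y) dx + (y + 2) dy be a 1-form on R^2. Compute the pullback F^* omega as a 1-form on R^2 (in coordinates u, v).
F^* omega = (2*u^3 - 9*u^2*v + 13*u*v^2 + 4*u - 6*v^3 - 6*v) du + (-3*u^3 + 19*u^2*v - 36*u*v^2 - 6*u + 20*v^3 + 8*v) dv

Using F^*(f dg) = (f ∘ F) d(g ∘ F), substitute each coordinate x_i by F_i(u, v) in f_i, and replace dx_i by d F_i = (∂F_i/∂u) du + (∂F_i/∂v) dv.
  For the x component: f_1(F) = -u^2 + 3*u*v - 2*v^2; d F_1 = (0) du + (-6*v) dv
  For the y component: f_2(F) = u^2 - 3*u*v + 2*v^2 + 2; d F_2 = (2*u - 3*v) du + (-3*u + 4*v) dv
Combining and collecting du, dv coefficients:
  coeff of du: 2*u^3 - 9*u^2*v + 13*u*v^2 + 4*u - 6*v^3 - 6*v
  coeff of dv: -3*u^3 + 19*u^2*v - 36*u*v^2 - 6*u + 20*v^3 + 8*v
F^* omega = (2*u^3 - 9*u^2*v + 13*u*v^2 + 4*u - 6*v^3 - 6*v) du + (-3*u^3 + 19*u^2*v - 36*u*v^2 - 6*u + 20*v^3 + 8*v) dv.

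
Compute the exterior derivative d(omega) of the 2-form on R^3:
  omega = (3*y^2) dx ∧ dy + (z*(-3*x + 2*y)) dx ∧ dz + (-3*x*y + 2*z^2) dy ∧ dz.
d(omega) = (-3*y - 2*z) dx ∧ dy ∧ dz

For a 2-form omega = sum_{i<j} g_{ij} dx_i ∧ dx_j, the exterior derivative is
  d(omega) = sum_{i<j} d(g_{ij}) ∧ dx_i ∧ dx_j = sum_{i<j, k} (∂g_{ij}/∂x_k) dx_k ∧ dx_i ∧ dx_j.
Expand each term, using dx_k ∧ dx_i ∧ dx_j = sgn(permutation) dx_{(a)} ∧ dx_{(b)} ∧ dx_{(c)} with (a < b < c) sorted:
  d(z*(-3*x + 2*y)) includes (∂/∂y)(z*(-3*x + 2*y)) dy = (2*z) dy, which multiplied by dx ∧ dz gives (-2*z) dx ∧ dy ∧ dz
  d(-3*x*y + 2*z^2) includes (∂/∂x)(-3*x*y + 2*z^2) dx = (-3*y) dx, which multiplied by dy ∧ dz gives (-3*y) dx ∧ dy ∧ dz
Collecting like 3-forms: d(omega) = (-3*y - 2*z) dx ∧ dy ∧ dz.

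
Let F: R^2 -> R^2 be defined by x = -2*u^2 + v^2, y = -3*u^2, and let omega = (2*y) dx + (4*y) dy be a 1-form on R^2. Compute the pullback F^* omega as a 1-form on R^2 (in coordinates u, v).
F^* omega = (96*u^3) du + (-12*u^2*v) dv

Using F^*(f dg) = (f ∘ F) d(g ∘ F), substitute each coordinate x_i by F_i(u, v) in f_i, and replace dx_i by d F_i = (∂F_i/∂u) du + (∂F_i/∂v) dv.
  For the x component: f_1(F) = -6*u^2; d F_1 = (-4*u) du + (2*v) dv
  For the y component: f_2(F) = -12*u^2; d F_2 = (-6*u) du + (0) dv
Combining and collecting du, dv coefficients:
  coeff of du: 96*u^3
  coeff of dv: -12*u^2*v
F^* omega = (96*u^3) du + (-12*u^2*v) dv.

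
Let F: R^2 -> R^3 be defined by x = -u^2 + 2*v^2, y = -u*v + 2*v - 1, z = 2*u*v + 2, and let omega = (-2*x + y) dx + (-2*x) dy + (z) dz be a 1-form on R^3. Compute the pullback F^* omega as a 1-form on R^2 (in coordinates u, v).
F^* omega = (-4*u^3 + 12*u*v^2 - 4*u*v + 2*u + 4*v^3 + 4*v) du + (-2*u^3 + 12*u^2*v + 4*u^2 + 4*u - 16*v^3 - 4*v) dv

Using F^*(f dg) = (f ∘ F) d(g ∘ F), substitute each coordinate x_i by F_i(u, v) in f_i, and replace dx_i by d F_i = (∂F_i/∂u) du + (∂F_i/∂v) dv.
  For the x component: f_1(F) = 2*u^2 - u*v - 4*v^2 + 2*v - 1; d F_1 = (-2*u) du + (4*v) dv
  For the y component: f_2(F) = 2*u^2 - 4*v^2; d F_2 = (-v) du + (2 - u) dv
  For the z component: f_3(F) = 2*u*v + 2; d F_3 = (2*v) du + (2*u) dv
Combining and collecting du, dv coefficients:
  coeff of du: -4*u^3 + 12*u*v^2 - 4*u*v + 2*u + 4*v^3 + 4*v
  coeff of dv: -2*u^3 + 12*u^2*v + 4*u^2 + 4*u - 16*v^3 - 4*v
F^* omega = (-4*u^3 + 12*u*v^2 - 4*u*v + 2*u + 4*v^3 + 4*v) du + (-2*u^3 + 12*u^2*v + 4*u^2 + 4*u - 16*v^3 - 4*v) dv.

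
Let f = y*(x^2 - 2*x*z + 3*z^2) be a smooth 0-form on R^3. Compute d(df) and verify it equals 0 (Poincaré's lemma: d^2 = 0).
d(df) = 0

Step 1: df = sum_i (∂f/∂x_i) dx_i = (2*y*(x - z)) dx + (x^2 - 2*x*z + 3*z^2) dy + (2*y*(-x + 3*z)) dz.
Step 2: Apply d again. Using the 1-form formula, the coefficient of dx ∧ dy in d(df) is ∂^2 f/∂x ∂y - ∂^2 f/∂y ∂x = (2*x - 2*z) - (2*x - 2*z) = 0 (equality of mixed partials for smooth f).
Similarly for dx ∧ dz and dy ∧ dz — all coefficients vanish. So d(df) = 0.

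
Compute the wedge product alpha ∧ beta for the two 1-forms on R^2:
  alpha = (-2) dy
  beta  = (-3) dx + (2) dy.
alpha ∧ beta = (-6) dx ∧ dy

Distribute the wedge, using dx_i ∧ dx_j = -dx_j ∧ dx_i and dx_i ∧ dx_i = 0. For each pair (i, j) with i < j, the coefficient of dx_i ∧ dx_j in alpha ∧ beta is (alpha_i * beta_j - alpha_j * beta_i). Collecting: alpha ∧ beta = (-6) dx ∧ dy.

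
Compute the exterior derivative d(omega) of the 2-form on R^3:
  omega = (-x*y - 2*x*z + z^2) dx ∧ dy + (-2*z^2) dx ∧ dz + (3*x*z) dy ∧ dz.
d(omega) = (-2*x + 5*z) dx ∧ dy ∧ dz

For a 2-form omega = sum_{i<j} g_{ij} dx_i ∧ dx_j, the exterior derivative is
  d(omega) = sum_{i<j} d(g_{ij}) ∧ dx_i ∧ dx_j = sum_{i<j, k} (∂g_{ij}/∂x_k) dx_k ∧ dx_i ∧ dx_j.
Expand each term, using dx_k ∧ dx_i ∧ dx_j = sgn(permutation) dx_{(a)} ∧ dx_{(b)} ∧ dx_{(c)} with (a < b < c) sorted:
  d(-x*y - 2*x*z + z^2) includes (∂/∂z)(-x*y - 2*x*z + z^2) dz = (-2*x + 2*z) dz, which multiplied by dx ∧ dy gives (-2*x + 2*z) dx ∧ dy ∧ dz
  d(3*x*z) includes (∂/∂x)(3*x*z) dx = (3*z) dx, which multiplied by dy ∧ dz gives (3*z) dx ∧ dy ∧ dz
Collecting like 3-forms: d(omega) = (-2*x + 5*z) dx ∧ dy ∧ dz.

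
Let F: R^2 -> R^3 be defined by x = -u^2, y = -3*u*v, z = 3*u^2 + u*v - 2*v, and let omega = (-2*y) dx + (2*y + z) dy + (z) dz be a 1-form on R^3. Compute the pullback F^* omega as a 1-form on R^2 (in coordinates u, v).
F^* omega = (18*u^3 - 12*u^2*v + 16*u*v^2 - 12*u*v + 4*v^2) du + (-6*u^3 + 16*u^2*v - 6*u^2 + 2*u*v + 4*v) dv

Using F^*(f dg) = (f ∘ F) d(g ∘ F), substitute each coordinate x_i by F_i(u, v) in f_i, and replace dx_i by d F_i = (∂F_i/∂u) du + (∂F_i/∂v) dv.
  For the x component: f_1(F) = 6*u*v; d F_1 = (-2*u) du + (0) dv
  For the y component: f_2(F) = 3*u^2 - 5*u*v - 2*v; d F_2 = (-3*v) du + (-3*u) dv
  For the z component: f_3(F) = 3*u^2 + u*v - 2*v; d F_3 = (6*u + v) du + (u - 2) dv
Combining and collecting du, dv coefficients:
  coeff of du: 18*u^3 - 12*u^2*v + 16*u*v^2 - 12*u*v + 4*v^2
  coeff of dv: -6*u^3 + 16*u^2*v - 6*u^2 + 2*u*v + 4*v
F^* omega = (18*u^3 - 12*u^2*v + 16*u*v^2 - 12*u*v + 4*v^2) du + (-6*u^3 + 16*u^2*v - 6*u^2 + 2*u*v + 4*v) dv.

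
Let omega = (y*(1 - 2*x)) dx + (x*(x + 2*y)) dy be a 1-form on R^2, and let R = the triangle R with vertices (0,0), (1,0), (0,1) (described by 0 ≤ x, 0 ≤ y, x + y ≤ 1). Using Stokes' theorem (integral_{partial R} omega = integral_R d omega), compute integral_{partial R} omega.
integral_(partial R) omega = 1/2

Stokes: integral_partial_R omega = integral_R d omega with d omega = (∂Q/∂x - ∂P/∂y) dx ∧ dy.
  ∂Q/∂x = 2*x + 2*y
  ∂P/∂y = 1 - 2*x
  integrand = ∂Q/∂x - ∂P/∂y = 4*x + 2*y - 1.
Integrating over R: integral_0^1 integral_0^{1-x} (4*x + 2*y - 1) dy dx = 1/2.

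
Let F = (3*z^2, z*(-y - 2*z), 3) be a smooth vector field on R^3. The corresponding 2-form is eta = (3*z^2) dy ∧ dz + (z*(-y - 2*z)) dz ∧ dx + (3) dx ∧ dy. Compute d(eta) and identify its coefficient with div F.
d(eta) = (-z) dx ∧ dy ∧ dz; div F = -z

For a 2-form in R^3 of the form above, applying d gives a 3-form with coefficient ∂P/∂x + ∂Q/∂y + ∂R/∂z:
  ∂P/∂x = 0
  ∂Q/∂y = -z
  ∂R/∂z = 0
Sum = -z, which is exactly div F.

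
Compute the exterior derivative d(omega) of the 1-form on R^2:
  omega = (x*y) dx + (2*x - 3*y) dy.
d(omega) = (2 - x) dx ∧ dy

For a 1-form omega = sum_i f_i dx_i, the exterior derivative is
  d(omega) = sum_{i < j} (∂f_j/∂x_i - ∂f_i/∂x_j) dx_i ∧ dx_j.
  coefficient of dx ∧ dy: ∂f_2/∂x - ∂f_1/∂y = ∂(2*x - 3*y)/∂x - ∂(x*y)/∂y = 2 - x
Assembling: d(omega) = (2 - x) dx ∧ dy.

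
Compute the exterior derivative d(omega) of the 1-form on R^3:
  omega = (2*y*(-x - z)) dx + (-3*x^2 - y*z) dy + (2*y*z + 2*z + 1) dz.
d(omega) = (-4*x + 2*z) dx ∧ dy + (2*y) dx ∧ dz + (y + 2*z) dy ∧ dz

For a 1-form omega = sum_i f_i dx_i, the exterior derivative is
  d(omega) = sum_{i < j} (∂f_j/∂x_i - ∂f_i/∂x_j) dx_i ∧ dx_j.
  coefficient of dx ∧ dy: ∂f_2/∂x - ∂f_1/∂y = ∂(-3*x^2 - y*z)/∂x - ∂(2*y*(-x - z))/∂y = -4*x + 2*z
  coefficient of dx ∧ dz: ∂f_3/∂x - ∂f_1/∂z = ∂(2*y*z + 2*z + 1)/∂x - ∂(2*y*(-x - z))/∂z = 2*y
  coefficient of dy ∧ dz: ∂f_3/∂y - ∂f_2/∂z = ∂(2*y*z + 2*z + 1)/∂y - ∂(-3*x^2 - y*z)/∂z = y + 2*z
Assembling: d(omega) = (-4*x + 2*z) dx ∧ dy + (2*y) dx ∧ dz + (y + 2*z) dy ∧ dz.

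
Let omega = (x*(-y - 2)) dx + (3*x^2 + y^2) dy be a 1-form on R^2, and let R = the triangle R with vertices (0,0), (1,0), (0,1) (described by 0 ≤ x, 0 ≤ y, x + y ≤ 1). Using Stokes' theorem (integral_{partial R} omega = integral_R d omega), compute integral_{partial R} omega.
integral_(partial R) omega = 7/6

Stokes: integral_partial_R omega = integral_R d omega with d omega = (∂Q/∂x - ∂P/∂y) dx ∧ dy.
  ∂Q/∂x = 6*x
  ∂P/∂y = -x
  integrand = ∂Q/∂x - ∂P/∂y = 7*x.
Integrating over R: integral_0^1 integral_0^{1-x} (7*x) dy dx = 7/6.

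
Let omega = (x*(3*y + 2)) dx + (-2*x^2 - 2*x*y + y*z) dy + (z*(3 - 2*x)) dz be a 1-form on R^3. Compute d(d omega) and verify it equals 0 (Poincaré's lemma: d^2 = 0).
d(d omega) = 0

Step 1: d omega = sum_{i<j} (∂f_j/∂x_i - ∂f_i/∂x_j) dx_i ∧ dx_j:
  coeff of dx ∧ dy: -7*x - 2*y
  coeff of dx ∧ dz: -2*z
  coeff of dy ∧ dz: -y
Step 2: Apply d again to each 2-form coefficient. The only possible 3-form in R^3 is dx ∧ dy ∧ dz, with coefficient
  ∂(coeff of dy∧dz)/∂x - ∂(coeff of dx∧dz)/∂y + ∂(coeff of dx∧dy)/∂z
  = ∂/∂x (-y) - ∂/∂y (-2*z) + ∂/∂z (-7*x - 2*y).
Each of these terms simplifies to sums of mixed partials that cancel in pairs. The result is 0 (by equality of mixed partials for smooth functions — Schwarz / Clairaut).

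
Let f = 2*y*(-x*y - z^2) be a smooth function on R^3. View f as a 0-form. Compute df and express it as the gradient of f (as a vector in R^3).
df = (-2*y^2) dx + (-4*x*y - 2*z^2) dy + (-4*y*z) dz; grad f = (-2*y^2, -4*x*y - 2*z^2, -4*y*z)

For a 0-form f, d f = (∂f/∂x) dx + (∂f/∂y) dy + (∂f/∂z) dz. The components of the vector representation are exactly the entries of grad f in Cartesian coordinates:
  ∂f/∂x = -2*y^2
  ∂f/∂y = -4*x*y - 2*z^2
  ∂f/∂z = -4*y*z.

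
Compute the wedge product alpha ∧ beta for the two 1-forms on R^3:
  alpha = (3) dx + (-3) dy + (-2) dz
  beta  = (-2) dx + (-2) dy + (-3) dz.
alpha ∧ beta = (-12) dx ∧ dy + (-13) dx ∧ dz + (5) dy ∧ dz

Distribute the wedge, using dx_i ∧ dx_j = -dx_j ∧ dx_i and dx_i ∧ dx_i = 0. For each pair (i, j) with i < j, the coefficient of dx_i ∧ dx_j in alpha ∧ beta is (alpha_i * beta_j - alpha_j * beta_i). Collecting: alpha ∧ beta = (-12) dx ∧ dy + (-13) dx ∧ dz + (5) dy ∧ dz.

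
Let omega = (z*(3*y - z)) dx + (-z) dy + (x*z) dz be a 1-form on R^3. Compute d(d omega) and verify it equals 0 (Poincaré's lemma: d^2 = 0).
d(d omega) = 0

Step 1: d omega = sum_{i<j} (∂f_j/∂x_i - ∂f_i/∂x_j) dx_i ∧ dx_j:
  coeff of dx ∧ dy: -3*z
  coeff of dx ∧ dz: -3*y + 3*z
  coeff of dy ∧ dz: 1
Step 2: Apply d again to each 2-form coefficient. The only possible 3-form in R^3 is dx ∧ dy ∧ dz, with coefficient
  ∂(coeff of dy∧dz)/∂x - ∂(coeff of dx∧dz)/∂y + ∂(coeff of dx∧dy)/∂z
  = ∂/∂x (1) - ∂/∂y (-3*y + 3*z) + ∂/∂z (-3*z).
Each of these terms simplifies to sums of mixed partials that cancel in pairs. The result is 0 (by equality of mixed partials for smooth functions — Schwarz / Clairaut).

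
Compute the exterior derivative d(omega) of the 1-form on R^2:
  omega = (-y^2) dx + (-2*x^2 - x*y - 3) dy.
d(omega) = (-4*x + y) dx ∧ dy

For a 1-form omega = sum_i f_i dx_i, the exterior derivative is
  d(omega) = sum_{i < j} (∂f_j/∂x_i - ∂f_i/∂x_j) dx_i ∧ dx_j.
  coefficient of dx ∧ dy: ∂f_2/∂x - ∂f_1/∂y = ∂(-2*x^2 - x*y - 3)/∂x - ∂(-y^2)/∂y = -4*x + y
Assembling: d(omega) = (-4*x + y) dx ∧ dy.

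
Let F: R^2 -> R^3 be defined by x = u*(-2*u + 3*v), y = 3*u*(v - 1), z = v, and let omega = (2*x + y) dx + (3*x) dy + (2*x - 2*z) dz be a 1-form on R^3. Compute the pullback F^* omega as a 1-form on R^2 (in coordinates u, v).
F^* omega = (2*u*(8*u^2 - 33*u*v + 15*u + 27*v^2 - 18*v)) du + (-30*u^3 + 54*u^2*v - 13*u^2 + 6*u*v - 2*v) dv

Using F^*(f dg) = (f ∘ F) d(g ∘ F), substitute each coordinate x_i by F_i(u, v) in f_i, and replace dx_i by d F_i = (∂F_i/∂u) du + (∂F_i/∂v) dv.
  For the x component: f_1(F) = u*(-4*u + 9*v - 3); d F_1 = (-4*u + 3*v) du + (3*u) dv
  For the y component: f_2(F) = 3*u*(-2*u + 3*v); d F_2 = (3*v - 3) du + (3*u) dv
  For the z component: f_3(F) = -4*u^2 + 6*u*v - 2*v; d F_3 = (0) du + (1) dv
Combining and collecting du, dv coefficients:
  coeff of du: 2*u*(8*u^2 - 33*u*v + 15*u + 27*v^2 - 18*v)
  coeff of dv: -30*u^3 + 54*u^2*v - 13*u^2 + 6*u*v - 2*v
F^* omega = (2*u*(8*u^2 - 33*u*v + 15*u + 27*v^2 - 18*v)) du + (-30*u^3 + 54*u^2*v - 13*u^2 + 6*u*v - 2*v) dv.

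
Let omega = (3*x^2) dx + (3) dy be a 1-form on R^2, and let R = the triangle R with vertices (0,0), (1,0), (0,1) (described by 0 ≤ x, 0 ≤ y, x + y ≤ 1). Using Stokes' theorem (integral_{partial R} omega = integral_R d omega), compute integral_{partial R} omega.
integral_(partial R) omega = 0

Stokes: integral_partial_R omega = integral_R d omega with d omega = (∂Q/∂x - ∂P/∂y) dx ∧ dy.
  ∂Q/∂x = 0
  ∂P/∂y = 0
  integrand = ∂Q/∂x - ∂P/∂y = 0.
Integrating over R: integral_0^1 integral_0^{1-x} (0) dy dx = 0.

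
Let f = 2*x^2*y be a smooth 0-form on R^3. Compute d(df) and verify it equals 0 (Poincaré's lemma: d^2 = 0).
d(df) = 0

Step 1: df = sum_i (∂f/∂x_i) dx_i = (4*x*y) dx + (2*x^2) dy + (0) dz.
Step 2: Apply d again. Using the 1-form formula, the coefficient of dx ∧ dy in d(df) is ∂^2 f/∂x ∂y - ∂^2 f/∂y ∂x = (4*x) - (4*x) = 0 (equality of mixed partials for smooth f).
Similarly for dx ∧ dz and dy ∧ dz — all coefficients vanish. So d(df) = 0.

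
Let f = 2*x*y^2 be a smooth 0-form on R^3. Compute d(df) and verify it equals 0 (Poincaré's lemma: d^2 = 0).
d(df) = 0

Step 1: df = sum_i (∂f/∂x_i) dx_i = (2*y^2) dx + (4*x*y) dy + (0) dz.
Step 2: Apply d again. Using the 1-form formula, the coefficient of dx ∧ dy in d(df) is ∂^2 f/∂x ∂y - ∂^2 f/∂y ∂x = (4*y) - (4*y) = 0 (equality of mixed partials for smooth f).
Similarly for dx ∧ dz and dy ∧ dz — all coefficients vanish. So d(df) = 0.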